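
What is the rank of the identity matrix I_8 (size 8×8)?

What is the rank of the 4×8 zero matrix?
rank(I_8) = 8, rank(0) = 0

The identity I_8 has 8 columns that are the standard basis vectors e_1, …, e_8. These are linearly independent, so all 8 columns are pivots and rank(I_8) = 8.
The 4×8 zero matrix has every entry zero, so every row is the zero row and there are no pivots; rank(0) = 0.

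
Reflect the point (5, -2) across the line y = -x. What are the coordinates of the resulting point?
(2, -5)

Reflection across line y = -x: (5, -2) → (2, -5)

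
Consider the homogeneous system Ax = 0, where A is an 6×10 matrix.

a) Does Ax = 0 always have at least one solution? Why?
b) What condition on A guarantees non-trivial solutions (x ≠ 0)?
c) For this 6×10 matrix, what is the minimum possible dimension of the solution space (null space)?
a) Yes, x = 0 is always a solution. b) When A has linearly dependent columns (rank < n). c) Minimum nullity = 4.

a) x = 0 satisfies A·0 = 0, so the zero vector is always a solution.
b) Non-trivial solutions exist iff the columns of A are linearly dependent, equivalently rank(A) < n (the number of columns).
c) By rank-nullity, rank(A) + nullity(A) = n = 10. Since A has only 6 rows, rank(A) ≤ 6, so nullity(A) ≥ 10 - 6 = 4.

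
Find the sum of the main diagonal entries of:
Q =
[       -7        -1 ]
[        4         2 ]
tr(Q) = -7 + 2 = -5

The trace of a square matrix is the sum of its diagonal entries.
Diagonal entries of Q: Q[0][0] = -7, Q[1][1] = 2.
tr(Q) = -7 + 2 = -5.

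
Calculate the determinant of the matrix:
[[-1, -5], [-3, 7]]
-22

For a 2×2 matrix [[a, b], [c, d]], det = ad - bc
det = (-1)(7) - (-5)(-3) = -7 - 15 = -22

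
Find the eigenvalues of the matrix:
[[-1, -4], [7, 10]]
λ = 3 and λ = 6

Characteristic equation: det(A - λI) = 0
λ² - (trace)λ + (det) = 0
λ² - (9)λ + (18) = 0
λ² - 9λ + 18 = 0
Solving: λ = 3, 6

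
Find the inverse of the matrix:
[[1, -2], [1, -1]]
[[-1, 2], [-1, 1]]

For [[a,b],[c,d]], inverse = (1/det)·[[d,-b],[-c,a]]
det = 1·-1 - -2·1 = 1
Inverse = (1/1)·[[-1, 2], [-1, 1]]
        = [[-1, 2], [-1, 1]]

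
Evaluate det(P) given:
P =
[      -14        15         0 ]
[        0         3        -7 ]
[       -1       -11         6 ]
det(P) = 931

Expand along row 0 (cofactor expansion): det(P) = a*(e*i - f*h) - b*(d*i - f*g) + c*(d*h - e*g), where the 3×3 is [[a, b, c], [d, e, f], [g, h, i]].
Minor M_00 = (3)*(6) - (-7)*(-11) = 18 - 77 = -59.
Minor M_01 = (0)*(6) - (-7)*(-1) = 0 - 7 = -7.
Minor M_02 = (0)*(-11) - (3)*(-1) = 0 + 3 = 3.
det(P) = (-14)*(-59) - (15)*(-7) + (0)*(3) = 826 + 105 + 0 = 931.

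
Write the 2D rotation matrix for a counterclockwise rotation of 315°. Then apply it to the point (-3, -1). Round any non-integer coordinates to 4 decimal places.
R = [[√2/2, √2/2], [-√2/2, √2/2]]; R·(-3, -1) = (-2.8284, 1.4142)

Rotation matrix formula: R(θ) = [[cos θ, -sin θ], [sin θ, cos θ]]
For θ = 315°:
cos(315°) = √2/2
sin(315°) = -√2/2
R = [[√2/2, √2/2], [-√2/2, √2/2]]
Apply to (-3, -1): [√2/2·-3 + (√2/2)·-1, -√2/2·-3 + √2/2·-1] = (-2.8284, 1.4142)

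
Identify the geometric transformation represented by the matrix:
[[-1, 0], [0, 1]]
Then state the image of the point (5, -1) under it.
reflection across the y-axis; image of (5, -1) is (-5, -1)

This is a symmetric orthogonal matrix with determinant -1, which characterizes a reflection in ℝ².
The matrix [[-1, 0], [0, 1]] represents: reflection across the y-axis.
Applying it to (5, -1): [-1·5 + 0·-1, 0·5 + 1·-1] = (-5, -1).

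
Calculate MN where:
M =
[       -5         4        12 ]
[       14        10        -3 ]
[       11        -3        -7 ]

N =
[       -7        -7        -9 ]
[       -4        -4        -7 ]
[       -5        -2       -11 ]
MN =
[      -41        -5      -115 ]
[     -123      -132      -163 ]
[      -30       -51        -1 ]

Matrix multiplication: (MN)[i][j] = sum over k of M[i][k] * N[k][j].
  (MN)[0][0] = (-5)*(-7) + (4)*(-4) + (12)*(-5) = -41
  (MN)[0][1] = (-5)*(-7) + (4)*(-4) + (12)*(-2) = -5
  (MN)[0][2] = (-5)*(-9) + (4)*(-7) + (12)*(-11) = -115
  (MN)[1][0] = (14)*(-7) + (10)*(-4) + (-3)*(-5) = -123
  (MN)[1][1] = (14)*(-7) + (10)*(-4) + (-3)*(-2) = -132
  (MN)[1][2] = (14)*(-9) + (10)*(-7) + (-3)*(-11) = -163
  (MN)[2][0] = (11)*(-7) + (-3)*(-4) + (-7)*(-5) = -30
  (MN)[2][1] = (11)*(-7) + (-3)*(-4) + (-7)*(-2) = -51
  (MN)[2][2] = (11)*(-9) + (-3)*(-7) + (-7)*(-11) = -1
MN =
[      -41        -5      -115 ]
[     -123      -132      -163 ]
[      -30       -51        -1 ]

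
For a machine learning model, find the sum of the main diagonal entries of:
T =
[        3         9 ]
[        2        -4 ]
tr(T) = 3 - 4 = -1

The trace of a square matrix is the sum of its diagonal entries.
Diagonal entries of T: T[0][0] = 3, T[1][1] = -4.
tr(T) = 3 - 4 = -1.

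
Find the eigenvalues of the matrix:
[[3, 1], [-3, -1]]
λ = 0 and λ = 2

Characteristic equation: det(A - λI) = 0
λ² - (trace)λ + (det) = 0
λ² - (2)λ + (0) = 0
λ² - 2λ + 0 = 0
Solving: λ = 0, 2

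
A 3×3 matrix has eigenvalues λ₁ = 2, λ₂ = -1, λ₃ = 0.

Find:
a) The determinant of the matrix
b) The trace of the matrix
det = 0, trace = 1

Two standard eigenvalue identities:
- det(A) equals the product of the eigenvalues (counted with multiplicity).
- trace(A) equals the sum of the eigenvalues.
det(A) = (2)*(-1)*(0) = 0.
trace(A) = 2 - 1 + 0 = 1.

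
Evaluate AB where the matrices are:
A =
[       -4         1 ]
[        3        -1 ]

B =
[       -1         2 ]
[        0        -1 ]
AB =
[        4        -9 ]
[       -3         7 ]

Matrix multiplication: (AB)[i][j] = sum over k of A[i][k] * B[k][j].
  (AB)[0][0] = (-4)*(-1) + (1)*(0) = 4
  (AB)[0][1] = (-4)*(2) + (1)*(-1) = -9
  (AB)[1][0] = (3)*(-1) + (-1)*(0) = -3
  (AB)[1][1] = (3)*(2) + (-1)*(-1) = 7
AB =
[        4        -9 ]
[       -3         7 ]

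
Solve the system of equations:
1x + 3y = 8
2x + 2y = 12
x = 5, y = 1

Use elimination (row reduction):
Equation 1: 1x + 3y = 8.
Equation 2: 2x + 2y = 12.
Multiply Eq1 by 2 and Eq2 by 1: 2x + 6y = 16;  2x + 2y = 12.
Subtract: (-4)y = -4, so y = 1.
Back-substitute into Eq1: 1x + 3*(1) = 8, so x = 5.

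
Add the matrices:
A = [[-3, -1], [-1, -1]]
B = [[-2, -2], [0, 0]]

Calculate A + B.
[[-5, -3], [-1, -1]]

Add corresponding elements:
(-3)+(-2)=-5
(-1)+(-2)=-3
(-1)+(0)=-1
(-1)+(0)=-1
A + B = [[-5, -3], [-1, -1]]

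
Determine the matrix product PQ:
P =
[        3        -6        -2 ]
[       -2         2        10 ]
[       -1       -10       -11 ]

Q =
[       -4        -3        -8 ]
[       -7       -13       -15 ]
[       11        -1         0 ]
PQ =
[        8        71        66 ]
[      104       -30       -14 ]
[      -47       144       158 ]

Matrix multiplication: (PQ)[i][j] = sum over k of P[i][k] * Q[k][j].
  (PQ)[0][0] = (3)*(-4) + (-6)*(-7) + (-2)*(11) = 8
  (PQ)[0][1] = (3)*(-3) + (-6)*(-13) + (-2)*(-1) = 71
  (PQ)[0][2] = (3)*(-8) + (-6)*(-15) + (-2)*(0) = 66
  (PQ)[1][0] = (-2)*(-4) + (2)*(-7) + (10)*(11) = 104
  (PQ)[1][1] = (-2)*(-3) + (2)*(-13) + (10)*(-1) = -30
  (PQ)[1][2] = (-2)*(-8) + (2)*(-15) + (10)*(0) = -14
  (PQ)[2][0] = (-1)*(-4) + (-10)*(-7) + (-11)*(11) = -47
  (PQ)[2][1] = (-1)*(-3) + (-10)*(-13) + (-11)*(-1) = 144
  (PQ)[2][2] = (-1)*(-8) + (-10)*(-15) + (-11)*(0) = 158
PQ =
[        8        71        66 ]
[      104       -30       -14 ]
[      -47       144       158 ]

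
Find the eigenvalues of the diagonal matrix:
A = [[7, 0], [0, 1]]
λ₁ = 7, λ₂ = 1

The characteristic polynomial of A is det(A - λI) = (7 - λ)(1 - λ) = 0.
The roots are λ = 7 and λ = 1, so the eigenvalues are the diagonal entries.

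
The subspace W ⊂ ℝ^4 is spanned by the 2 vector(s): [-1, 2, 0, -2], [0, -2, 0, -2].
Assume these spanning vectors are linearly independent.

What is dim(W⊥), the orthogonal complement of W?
dim(W⊥) = 2

For any subspace W of ℝ^n, dim(W) + dim(W⊥) = n (the whole-space dimension).
Here the given 2 vectors are linearly independent, so dim(W) = 2.
Thus dim(W⊥) = n - dim(W) = 4 - 2 = 2.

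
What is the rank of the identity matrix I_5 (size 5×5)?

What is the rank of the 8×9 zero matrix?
rank(I_5) = 5, rank(0) = 0

The identity I_5 has 5 columns that are the standard basis vectors e_1, …, e_5. These are linearly independent, so all 5 columns are pivots and rank(I_5) = 5.
The 8×9 zero matrix has every entry zero, so every row is the zero row and there are no pivots; rank(0) = 0.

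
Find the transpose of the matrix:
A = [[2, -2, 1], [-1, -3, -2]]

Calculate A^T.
[[2, -1], [-2, -3], [1, -2]]

The transpose sends entry (i,j) to (j,i); rows become columns.
Row 0 of A: [2, -2, 1] -> column 0 of A^T.
Row 1 of A: [-1, -3, -2] -> column 1 of A^T.
A^T = [[2, -1], [-2, -3], [1, -2]]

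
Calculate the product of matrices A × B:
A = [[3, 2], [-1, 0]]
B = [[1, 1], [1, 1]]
[[5, 5], [-1, -1]]

Matrix multiplication:
C[0][0] = 3×1 + 2×1 = 5
C[0][1] = 3×1 + 2×1 = 5
C[1][0] = -1×1 + 0×1 = -1
C[1][1] = -1×1 + 0×1 = -1
Result: [[5, 5], [-1, -1]]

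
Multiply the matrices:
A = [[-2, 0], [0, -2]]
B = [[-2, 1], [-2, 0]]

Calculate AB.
[[4, -2], [4, 0]]

Each entry (i,j) of AB = sum over k of A[i][k]*B[k][j].
(AB)[0][0] = (-2)*(-2) + (0)*(-2) = 4
(AB)[0][1] = (-2)*(1) + (0)*(0) = -2
(AB)[1][0] = (0)*(-2) + (-2)*(-2) = 4
(AB)[1][1] = (0)*(1) + (-2)*(0) = 0
AB = [[4, -2], [4, 0]]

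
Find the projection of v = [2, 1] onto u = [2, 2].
[3/2, 3/2]

The projection of v onto u is proj_u(v) = ((v·u) / (u·u)) · u.
v·u = (2)*(2) + (1)*(2) = 6.
u·u = (2)*(2) + (2)*(2) = 8.
coefficient = 6 / 8 = 3/4.
proj_u(v) = 3/4 · [2, 2] = [3/2, 3/2].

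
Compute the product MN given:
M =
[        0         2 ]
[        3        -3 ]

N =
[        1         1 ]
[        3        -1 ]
MN =
[        6        -2 ]
[       -6         6 ]

Matrix multiplication: (MN)[i][j] = sum over k of M[i][k] * N[k][j].
  (MN)[0][0] = (0)*(1) + (2)*(3) = 6
  (MN)[0][1] = (0)*(1) + (2)*(-1) = -2
  (MN)[1][0] = (3)*(1) + (-3)*(3) = -6
  (MN)[1][1] = (3)*(1) + (-3)*(-1) = 6
MN =
[        6        -2 ]
[       -6         6 ]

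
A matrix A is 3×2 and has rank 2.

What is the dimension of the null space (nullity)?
0

The rank-nullity theorem for an m×n matrix states:
rank(A) + nullity(A) = n (the number of columns).
Here n = 2 and rank(A) = 2, so nullity(A) = 2 - 2 = 0.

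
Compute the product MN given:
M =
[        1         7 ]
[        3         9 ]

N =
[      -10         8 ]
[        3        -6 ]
MN =
[       11       -34 ]
[       -3       -30 ]

Matrix multiplication: (MN)[i][j] = sum over k of M[i][k] * N[k][j].
  (MN)[0][0] = (1)*(-10) + (7)*(3) = 11
  (MN)[0][1] = (1)*(8) + (7)*(-6) = -34
  (MN)[1][0] = (3)*(-10) + (9)*(3) = -3
  (MN)[1][1] = (3)*(8) + (9)*(-6) = -30
MN =
[       11       -34 ]
[       -3       -30 ]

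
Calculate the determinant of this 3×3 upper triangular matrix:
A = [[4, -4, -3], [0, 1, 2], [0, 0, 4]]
16

The determinant of a triangular matrix is the product of its diagonal entries (the off-diagonal entries above the diagonal do not affect it).
det(A) = (4) * (1) * (4) = 16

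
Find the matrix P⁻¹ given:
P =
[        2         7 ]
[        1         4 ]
det(P) = 1
P⁻¹ =
[        4        -7 ]
[       -1         2 ]

For a 2×2 matrix P = [[a, b], [c, d]] with det(P) ≠ 0, P⁻¹ = (1/det(P)) * [[d, -b], [-c, a]].
det(P) = (2)*(4) - (7)*(1) = 8 - 7 = 1.
P⁻¹ = (1/1) * [[4, -7], [-1, 2]].
Dividing each entry by 1 and reducing:
P⁻¹ =
[        4        -7 ]
[       -1         2 ]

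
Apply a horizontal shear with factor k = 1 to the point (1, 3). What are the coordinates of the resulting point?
(4, 3)

Shear matrix for horizontal shear with factor k = 1:
[[1, 1], [0, 1]]
Result: (1, 3) → (4, 3)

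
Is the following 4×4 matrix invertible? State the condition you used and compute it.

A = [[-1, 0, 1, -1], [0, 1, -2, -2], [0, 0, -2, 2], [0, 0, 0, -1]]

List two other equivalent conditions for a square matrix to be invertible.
Yes, invertible; det(A) = -2 ≠ 0. Equivalent conditions: rank(A) = 4; Ax = 0 has only the trivial solution; 0 is not an eigenvalue; the columns of A are linearly independent.

To check invertibility, compute det(A).
The given matrix is triangular, so det(A) equals the product of its diagonal entries = -2 ≠ 0.
Since det(A) ≠ 0, A is invertible.
Equivalent conditions for a square matrix A to be invertible:
- rank(A) = 4 (full rank).
- The homogeneous system Ax = 0 has only the trivial solution x = 0.
- 0 is not an eigenvalue of A.
- The columns (equivalently rows) of A are linearly independent.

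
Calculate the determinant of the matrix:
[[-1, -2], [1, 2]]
0

For a 2×2 matrix [[a, b], [c, d]], det = ad - bc
det = (-1)(2) - (-2)(1) = -2 - -2 = 0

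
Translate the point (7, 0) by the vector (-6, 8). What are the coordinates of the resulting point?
(1, 8)

Translation by (-6, 8):
x' = 7 + -6 = 1
y' = 0 + 8 = 8
Homogeneous matrix: [[1, 0, -6], [0, 1, 8], [0, 0, 1]]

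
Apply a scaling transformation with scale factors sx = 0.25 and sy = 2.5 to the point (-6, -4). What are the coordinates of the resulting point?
(-1.5, -10.0)

Scaling matrix:
[[0.25, 0], [0, 2.50]]
Result: (-6 × 0.25, -4 × 2.5) = (-1.5, -10.0)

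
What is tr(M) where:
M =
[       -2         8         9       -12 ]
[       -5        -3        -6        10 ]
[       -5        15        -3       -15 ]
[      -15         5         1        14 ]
tr(M) = -2 - 3 - 3 + 14 = 6

The trace of a square matrix is the sum of its diagonal entries.
Diagonal entries of M: M[0][0] = -2, M[1][1] = -3, M[2][2] = -3, M[3][3] = 14.
tr(M) = -2 - 3 - 3 + 14 = 6.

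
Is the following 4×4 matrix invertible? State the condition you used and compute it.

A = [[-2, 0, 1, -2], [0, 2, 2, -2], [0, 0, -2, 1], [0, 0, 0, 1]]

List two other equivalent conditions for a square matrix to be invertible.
Yes, invertible; det(A) = 8 ≠ 0. Equivalent conditions: rank(A) = 4; Ax = 0 has only the trivial solution; 0 is not an eigenvalue; the columns of A are linearly independent.

To check invertibility, compute det(A).
The given matrix is triangular, so det(A) equals the product of its diagonal entries = 8 ≠ 0.
Since det(A) ≠ 0, A is invertible.
Equivalent conditions for a square matrix A to be invertible:
- rank(A) = 4 (full rank).
- The homogeneous system Ax = 0 has only the trivial solution x = 0.
- 0 is not an eigenvalue of A.
- The columns (equivalently rows) of A are linearly independent.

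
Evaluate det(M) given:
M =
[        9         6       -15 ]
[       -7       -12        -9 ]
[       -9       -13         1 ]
det(M) = -378

Expand along row 0 (cofactor expansion): det(M) = a*(e*i - f*h) - b*(d*i - f*g) + c*(d*h - e*g), where the 3×3 is [[a, b, c], [d, e, f], [g, h, i]].
Minor M_00 = (-12)*(1) - (-9)*(-13) = -12 - 117 = -129.
Minor M_01 = (-7)*(1) - (-9)*(-9) = -7 - 81 = -88.
Minor M_02 = (-7)*(-13) - (-12)*(-9) = 91 - 108 = -17.
det(M) = (9)*(-129) - (6)*(-88) + (-15)*(-17) = -1161 + 528 + 255 = -378.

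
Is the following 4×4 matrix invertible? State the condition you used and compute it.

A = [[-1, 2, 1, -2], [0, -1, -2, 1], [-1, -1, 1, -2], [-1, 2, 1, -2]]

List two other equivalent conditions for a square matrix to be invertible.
No, not invertible; det(A) = 0 (two rows are equal, so the rows are linearly dependent). Equivalent conditions (failing for this A): rank(A) < 4; Ax = 0 has non-trivial solutions; 0 is an eigenvalue; the columns are linearly dependent.

To check invertibility, compute det(A).
In this matrix, row 0 and the last row are identical, so one row is a scalar multiple of another and the rows are linearly dependent.
A matrix with linearly dependent rows has det = 0 and is not invertible.
Equivalent failed conditions:
- rank(A) < 4.
- Ax = 0 has non-trivial solutions.
- 0 is an eigenvalue.
- The columns are linearly dependent.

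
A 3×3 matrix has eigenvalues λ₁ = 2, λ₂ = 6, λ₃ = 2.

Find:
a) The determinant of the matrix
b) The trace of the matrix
det = 24, trace = 10

Two standard eigenvalue identities:
- det(A) equals the product of the eigenvalues (counted with multiplicity).
- trace(A) equals the sum of the eigenvalues.
det(A) = (2)*(6)*(2) = 24.
trace(A) = 2 + 6 + 2 = 10.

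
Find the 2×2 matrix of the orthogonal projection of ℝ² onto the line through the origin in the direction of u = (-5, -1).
[[25/26, 5/26], [5/26, 1/26]]

The orthogonal projection onto the line spanned by a nonzero vector u = (a, b) has matrix P = (u uᵀ) / (uᵀ u) = (1/(a² + b²)) · [[a², ab], [ab, b²]].
Here u = (-5, -1), so a² + b² = 25 + 1 = 26.
P = (1/26) · [[25, 5], [5, 1]] = [[25/26, 5/26], [5/26, 1/26]].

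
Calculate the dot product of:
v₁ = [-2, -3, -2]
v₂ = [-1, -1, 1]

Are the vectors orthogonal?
3, No

The dot product is the sum of products of corresponding components.
v₁·v₂ = (-2)*(-1) + (-3)*(-1) + (-2)*(1) = 2 + 3 - 2 = 3.
Two vectors are orthogonal iff their dot product is 0; here the dot product is 3, so the vectors are not orthogonal.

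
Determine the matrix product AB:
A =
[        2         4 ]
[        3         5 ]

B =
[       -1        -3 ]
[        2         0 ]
AB =
[        6        -6 ]
[        7        -9 ]

Matrix multiplication: (AB)[i][j] = sum over k of A[i][k] * B[k][j].
  (AB)[0][0] = (2)*(-1) + (4)*(2) = 6
  (AB)[0][1] = (2)*(-3) + (4)*(0) = -6
  (AB)[1][0] = (3)*(-1) + (5)*(2) = 7
  (AB)[1][1] = (3)*(-3) + (5)*(0) = -9
AB =
[        6        -6 ]
[        7        -9 ]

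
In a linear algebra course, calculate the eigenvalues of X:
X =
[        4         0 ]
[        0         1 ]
λ = 1, 4

Solve det(X - λI) = 0. For a 2×2 matrix the characteristic equation is λ² - (trace)λ + det = 0.
trace(X) = a + d = 4 + 1 = 5.
det(X) = a*d - b*c = (4)*(1) - (0)*(0) = 4 - 0 = 4.
Characteristic equation: λ² - (5)λ + (4) = 0.
Discriminant = (5)² - 4*(4) = 25 - 16 = 9.
λ = (5 ± √9) / 2 = (5 ± 3) / 2 = 1, 4.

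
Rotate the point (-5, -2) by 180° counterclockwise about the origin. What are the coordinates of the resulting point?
(5, 2)

Rotation matrix R(θ) = [[cos θ, -sin θ], [sin θ, cos θ]]; for θ = 180°:
R = [[-1, 0], [0, -1]]
Result: R × [-5, -2]ᵀ = [-1·-5 + (0)·-2, 0·-5 + (-1)·-2]ᵀ = (5, 2)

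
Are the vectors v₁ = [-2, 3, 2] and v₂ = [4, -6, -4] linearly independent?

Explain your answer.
No, linearly dependent (v₂ = -2·v₁)

Check whether there is a scalar k with v₂ = k·v₁.
Comparing components, k = -2 satisfies -2·[-2, 3, 2] = [4, -6, -4].
Since v₂ is a scalar multiple of v₁, the two vectors are linearly dependent.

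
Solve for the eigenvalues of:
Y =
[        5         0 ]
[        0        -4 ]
λ = -4, 5

Solve det(Y - λI) = 0. For a 2×2 matrix the characteristic equation is λ² - (trace)λ + det = 0.
trace(Y) = a + d = 5 - 4 = 1.
det(Y) = a*d - b*c = (5)*(-4) - (0)*(0) = -20 - 0 = -20.
Characteristic equation: λ² - (1)λ + (-20) = 0.
Discriminant = (1)² - 4*(-20) = 1 + 80 = 81.
λ = (1 ± √81) / 2 = (1 ± 9) / 2 = -4, 5.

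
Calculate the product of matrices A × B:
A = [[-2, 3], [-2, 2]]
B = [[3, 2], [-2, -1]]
[[-12, -7], [-10, -6]]

Matrix multiplication:
C[0][0] = -2×3 + 3×-2 = -12
C[0][1] = -2×2 + 3×-1 = -7
C[1][0] = -2×3 + 2×-2 = -10
C[1][1] = -2×2 + 2×-1 = -6
Result: [[-12, -7], [-10, -6]]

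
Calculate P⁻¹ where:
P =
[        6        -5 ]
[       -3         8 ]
det(P) = 33
P⁻¹ =
[     8/33      5/33 ]
[     1/11      2/11 ]

For a 2×2 matrix P = [[a, b], [c, d]] with det(P) ≠ 0, P⁻¹ = (1/det(P)) * [[d, -b], [-c, a]].
det(P) = (6)*(8) - (-5)*(-3) = 48 - 15 = 33.
P⁻¹ = (1/33) * [[8, 5], [3, 6]].
Dividing each entry by 33 and reducing:
P⁻¹ =
[     8/33      5/33 ]
[     1/11      2/11 ]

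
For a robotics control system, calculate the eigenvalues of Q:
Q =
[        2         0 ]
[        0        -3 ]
λ = -3, 2

Solve det(Q - λI) = 0. For a 2×2 matrix the characteristic equation is λ² - (trace)λ + det = 0.
trace(Q) = a + d = 2 - 3 = -1.
det(Q) = a*d - b*c = (2)*(-3) - (0)*(0) = -6 - 0 = -6.
Characteristic equation: λ² - (-1)λ + (-6) = 0.
Discriminant = (-1)² - 4*(-6) = 1 + 24 = 25.
λ = (-1 ± √25) / 2 = (-1 ± 5) / 2 = -3, 2.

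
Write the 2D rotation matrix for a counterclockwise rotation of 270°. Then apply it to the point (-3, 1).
R = [[0, 1], [-1, 0]]; R·(-3, 1) = (1, 3)

Rotation matrix formula: R(θ) = [[cos θ, -sin θ], [sin θ, cos θ]]
For θ = 270°:
cos(270°) = 0
sin(270°) = -1
R = [[0, 1], [-1, 0]]
Apply to (-3, 1): [0·-3 + (1)·1, -1·-3 + 0·1] = (1, 3)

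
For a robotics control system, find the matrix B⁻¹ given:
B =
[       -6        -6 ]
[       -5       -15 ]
det(B) = 60
B⁻¹ =
[     -1/4      1/10 ]
[     1/12     -1/10 ]

For a 2×2 matrix B = [[a, b], [c, d]] with det(B) ≠ 0, B⁻¹ = (1/det(B)) * [[d, -b], [-c, a]].
det(B) = (-6)*(-15) - (-6)*(-5) = 90 - 30 = 60.
B⁻¹ = (1/60) * [[-15, 6], [5, -6]].
Dividing each entry by 60 and reducing:
B⁻¹ =
[     -1/4      1/10 ]
[     1/12     -1/10 ]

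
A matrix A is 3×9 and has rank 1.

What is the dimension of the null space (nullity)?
8

The rank-nullity theorem for an m×n matrix states:
rank(A) + nullity(A) = n (the number of columns).
Here n = 9 and rank(A) = 1, so nullity(A) = 9 - 1 = 8.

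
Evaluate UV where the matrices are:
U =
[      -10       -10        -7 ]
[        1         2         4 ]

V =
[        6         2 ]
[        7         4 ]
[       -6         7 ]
UV =
[      -88      -109 ]
[       -4        38 ]

Matrix multiplication: (UV)[i][j] = sum over k of U[i][k] * V[k][j].
  (UV)[0][0] = (-10)*(6) + (-10)*(7) + (-7)*(-6) = -88
  (UV)[0][1] = (-10)*(2) + (-10)*(4) + (-7)*(7) = -109
  (UV)[1][0] = (1)*(6) + (2)*(7) + (4)*(-6) = -4
  (UV)[1][1] = (1)*(2) + (2)*(4) + (4)*(7) = 38
UV =
[      -88      -109 ]
[       -4        38 ]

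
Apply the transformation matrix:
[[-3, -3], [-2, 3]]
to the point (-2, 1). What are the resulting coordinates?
(3, 7)

Matrix multiplication:
[[-3, -3], [-2, 3]] × [-2, 1]ᵀ
= [-3×-2 + -3×1, -2×-2 + 3×1]ᵀ
= [3.0000, 7.0000]ᵀ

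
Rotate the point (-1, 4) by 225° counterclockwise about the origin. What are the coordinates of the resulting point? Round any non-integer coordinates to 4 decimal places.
(3.5355, -2.1213)

Rotation matrix R(θ) = [[cos θ, -sin θ], [sin θ, cos θ]]; for θ = 225°:
R = [[-√2/2, √2/2], [-√2/2, -√2/2]]
Result: R × [-1, 4]ᵀ = [-√2/2·-1 + (√2/2)·4, -√2/2·-1 + (-√2/2)·4]ᵀ = (3.5355, -2.1213)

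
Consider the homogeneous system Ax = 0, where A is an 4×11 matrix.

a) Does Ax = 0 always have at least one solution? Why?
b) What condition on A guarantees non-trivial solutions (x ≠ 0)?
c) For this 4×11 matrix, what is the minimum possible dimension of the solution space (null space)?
a) Yes, x = 0 is always a solution. b) When A has linearly dependent columns (rank < n). c) Minimum nullity = 7.

a) x = 0 satisfies A·0 = 0, so the zero vector is always a solution.
b) Non-trivial solutions exist iff the columns of A are linearly dependent, equivalently rank(A) < n (the number of columns).
c) By rank-nullity, rank(A) + nullity(A) = n = 11. Since A has only 4 rows, rank(A) ≤ 4, so nullity(A) ≥ 11 - 4 = 7.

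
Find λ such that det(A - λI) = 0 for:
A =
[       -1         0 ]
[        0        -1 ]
λ = -1, -1

Solve det(A - λI) = 0. For a 2×2 matrix the characteristic equation is λ² - (trace)λ + det = 0.
trace(A) = a + d = -1 - 1 = -2.
det(A) = a*d - b*c = (-1)*(-1) - (0)*(0) = 1 - 0 = 1.
Characteristic equation: λ² - (-2)λ + (1) = 0.
Discriminant = (-2)² - 4*(1) = 4 - 4 = 0.
λ = (-2 ± √0) / 2 = (-2 ± 0) / 2 = -1, -1.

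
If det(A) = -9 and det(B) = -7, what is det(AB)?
63

Use the multiplicative property of determinants: det(AB) = det(A)*det(B).
det(AB) = (-9)*(-7) = 63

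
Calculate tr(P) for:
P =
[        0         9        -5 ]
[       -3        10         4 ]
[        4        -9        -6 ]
tr(P) = 0 + 10 - 6 = 4

The trace of a square matrix is the sum of its diagonal entries.
Diagonal entries of P: P[0][0] = 0, P[1][1] = 10, P[2][2] = -6.
tr(P) = 0 + 10 - 6 = 4.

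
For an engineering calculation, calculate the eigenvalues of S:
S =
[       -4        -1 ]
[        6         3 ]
λ = -3, 2

Solve det(S - λI) = 0. For a 2×2 matrix the characteristic equation is λ² - (trace)λ + det = 0.
trace(S) = a + d = -4 + 3 = -1.
det(S) = a*d - b*c = (-4)*(3) - (-1)*(6) = -12 + 6 = -6.
Characteristic equation: λ² - (-1)λ + (-6) = 0.
Discriminant = (-1)² - 4*(-6) = 1 + 24 = 25.
λ = (-1 ± √25) / 2 = (-1 ± 5) / 2 = -3, 2.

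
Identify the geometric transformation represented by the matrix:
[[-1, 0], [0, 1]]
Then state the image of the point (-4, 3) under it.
reflection across the y-axis; image of (-4, 3) is (4, 3)

This is a symmetric orthogonal matrix with determinant -1, which characterizes a reflection in ℝ².
The matrix [[-1, 0], [0, 1]] represents: reflection across the y-axis.
Applying it to (-4, 3): [-1·-4 + 0·3, 0·-4 + 1·3] = (4, 3).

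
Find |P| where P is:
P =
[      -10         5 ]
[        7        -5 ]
det(P) = 15

For a 2×2 matrix [[a, b], [c, d]], det = a*d - b*c.
det(P) = (-10)*(-5) - (5)*(7) = 50 - 35 = 15.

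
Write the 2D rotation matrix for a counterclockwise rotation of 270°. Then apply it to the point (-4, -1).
R = [[0, 1], [-1, 0]]; R·(-4, -1) = (-1, 4)

Rotation matrix formula: R(θ) = [[cos θ, -sin θ], [sin θ, cos θ]]
For θ = 270°:
cos(270°) = 0
sin(270°) = -1
R = [[0, 1], [-1, 0]]
Apply to (-4, -1): [0·-4 + (1)·-1, -1·-4 + 0·-1] = (-1, 4)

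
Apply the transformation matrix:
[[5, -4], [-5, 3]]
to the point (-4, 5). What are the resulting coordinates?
(-40, 35)

Matrix multiplication:
[[5, -4], [-5, 3]] × [-4, 5]ᵀ
= [5×-4 + -4×5, -5×-4 + 3×5]ᵀ
= [-40.0000, 35.0000]ᵀ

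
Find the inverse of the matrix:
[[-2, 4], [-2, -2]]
[[-1/6, -1/3], [1/6, -1/6]]

For [[a,b],[c,d]], inverse = (1/det)·[[d,-b],[-c,a]]
det = -2·-2 - 4·-2 = 12
Inverse = (1/12)·[[-2, -4], [2, -2]]
        = [[-1/6, -1/3], [1/6, -1/6]]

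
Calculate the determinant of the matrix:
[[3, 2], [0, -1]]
-3

For a 2×2 matrix [[a, b], [c, d]], det = ad - bc
det = (3)(-1) - (2)(0) = -3 - 0 = -3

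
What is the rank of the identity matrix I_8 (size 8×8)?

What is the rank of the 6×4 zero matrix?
rank(I_8) = 8, rank(0) = 0

The identity I_8 has 8 columns that are the standard basis vectors e_1, …, e_8. These are linearly independent, so all 8 columns are pivots and rank(I_8) = 8.
The 6×4 zero matrix has every entry zero, so every row is the zero row and there are no pivots; rank(0) = 0.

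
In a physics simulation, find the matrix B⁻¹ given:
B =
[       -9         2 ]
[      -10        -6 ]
det(B) = 74
B⁻¹ =
[    -3/37     -1/37 ]
[     5/37     -9/74 ]

For a 2×2 matrix B = [[a, b], [c, d]] with det(B) ≠ 0, B⁻¹ = (1/det(B)) * [[d, -b], [-c, a]].
det(B) = (-9)*(-6) - (2)*(-10) = 54 + 20 = 74.
B⁻¹ = (1/74) * [[-6, -2], [10, -9]].
Dividing each entry by 74 and reducing:
B⁻¹ =
[    -3/37     -1/37 ]
[     5/37     -9/74 ]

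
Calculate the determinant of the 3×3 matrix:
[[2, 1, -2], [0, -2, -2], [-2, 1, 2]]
8

Expansion along first row:
det = 2·det([[-2,-2],[1,2]]) - 1·det([[0,-2],[-2,2]]) + -2·det([[0,-2],[-2,1]])
    = 2·(-2·2 - -2·1) - 1·(0·2 - -2·-2) + -2·(0·1 - -2·-2)
    = 2·-2 - 1·-4 + -2·-4
    = -4 + 4 + 8 = 8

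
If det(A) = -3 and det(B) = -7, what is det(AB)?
21

Use the multiplicative property of determinants: det(AB) = det(A)*det(B).
det(AB) = (-3)*(-7) = 21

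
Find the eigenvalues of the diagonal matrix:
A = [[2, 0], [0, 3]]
λ₁ = 2, λ₂ = 3

The characteristic polynomial of A is det(A - λI) = (2 - λ)(3 - λ) = 0.
The roots are λ = 2 and λ = 3, so the eigenvalues are the diagonal entries.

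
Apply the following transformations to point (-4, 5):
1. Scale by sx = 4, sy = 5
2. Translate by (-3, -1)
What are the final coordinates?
(-19, 24)

Step 1: Scale (-4, 5) by (sx, sy) = (4, 5) → (-16, 25)
Step 2: Translate by (-3, -1) → (-19, 24)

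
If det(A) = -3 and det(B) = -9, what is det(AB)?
27

Use the multiplicative property of determinants: det(AB) = det(A)*det(B).
det(AB) = (-3)*(-9) = 27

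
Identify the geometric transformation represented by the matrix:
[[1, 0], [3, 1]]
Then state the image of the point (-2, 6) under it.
vertical shear with factor 3; image of (-2, 6) is (-2, 0)

The matrix [[1, 0], [k, 1]] sends (x, y) to (x, 3x + y), leaving the x-coordinate fixed: a vertical shear.
The matrix [[1, 0], [3, 1]] represents: vertical shear with factor 3.
Applying it to (-2, 6): [1·-2 + 0·6, 3·-2 + 1·6] = (-2, 0).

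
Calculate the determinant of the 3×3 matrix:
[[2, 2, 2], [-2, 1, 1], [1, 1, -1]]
-12

Expansion along first row:
det = 2·det([[1,1],[1,-1]]) - 2·det([[-2,1],[1,-1]]) + 2·det([[-2,1],[1,1]])
    = 2·(1·-1 - 1·1) - 2·(-2·-1 - 1·1) + 2·(-2·1 - 1·1)
    = 2·-2 - 2·1 + 2·-3
    = -4 + -2 + -6 = -12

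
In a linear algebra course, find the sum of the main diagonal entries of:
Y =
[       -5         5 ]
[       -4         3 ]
tr(Y) = -5 + 3 = -2

The trace of a square matrix is the sum of its diagonal entries.
Diagonal entries of Y: Y[0][0] = -5, Y[1][1] = 3.
tr(Y) = -5 + 3 = -2.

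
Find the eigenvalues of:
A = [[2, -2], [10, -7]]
λ = -3, -2

Solve det(A - λI) = 0. For a 2×2 matrix this is λ² - (trace)λ + det = 0.
trace(A) = 2 - 7 = -5.
det(A) = (2)*(-7) - (-2)*(10) = -14 + 20 = 6.
Characteristic equation: λ² - (-5)λ + (6) = 0.
Discriminant: (-5)² - 4*(6) = 25 - 24 = 1.
Roots: λ = (-5 ± √1) / 2 = -3, -2.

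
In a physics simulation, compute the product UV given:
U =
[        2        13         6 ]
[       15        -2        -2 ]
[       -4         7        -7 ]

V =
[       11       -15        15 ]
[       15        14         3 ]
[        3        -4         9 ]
UV =
[      235       128       123 ]
[      129      -245       201 ]
[       40       186      -102 ]

Matrix multiplication: (UV)[i][j] = sum over k of U[i][k] * V[k][j].
  (UV)[0][0] = (2)*(11) + (13)*(15) + (6)*(3) = 235
  (UV)[0][1] = (2)*(-15) + (13)*(14) + (6)*(-4) = 128
  (UV)[0][2] = (2)*(15) + (13)*(3) + (6)*(9) = 123
  (UV)[1][0] = (15)*(11) + (-2)*(15) + (-2)*(3) = 129
  (UV)[1][1] = (15)*(-15) + (-2)*(14) + (-2)*(-4) = -245
  (UV)[1][2] = (15)*(15) + (-2)*(3) + (-2)*(9) = 201
  (UV)[2][0] = (-4)*(11) + (7)*(15) + (-7)*(3) = 40
  (UV)[2][1] = (-4)*(-15) + (7)*(14) + (-7)*(-4) = 186
  (UV)[2][2] = (-4)*(15) + (7)*(3) + (-7)*(9) = -102
UV =
[      235       128       123 ]
[      129      -245       201 ]
[       40       186      -102 ]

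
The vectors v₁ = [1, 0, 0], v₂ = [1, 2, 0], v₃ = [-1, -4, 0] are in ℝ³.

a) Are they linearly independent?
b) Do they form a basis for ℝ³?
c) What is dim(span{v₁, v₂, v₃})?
Not independent, not a basis, dim(span) = 2

Check whether v₃ can be written as a linear combination of v₁ and v₂.
v₃ = (1)·v₁ + (-2)·v₂ = [-1, -4, 0], so the three vectors are linearly dependent.
Thus they do not form a basis for ℝ³, and dim(span{v₁, v₂, v₃}) = 2 (spanned by v₁ and v₂).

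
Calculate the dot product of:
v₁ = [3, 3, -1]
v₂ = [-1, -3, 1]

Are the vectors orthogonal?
-13, No

The dot product is the sum of products of corresponding components.
v₁·v₂ = (3)*(-1) + (3)*(-3) + (-1)*(1) = -3 - 9 - 1 = -13.
Two vectors are orthogonal iff their dot product is 0; here the dot product is -13, so the vectors are not orthogonal.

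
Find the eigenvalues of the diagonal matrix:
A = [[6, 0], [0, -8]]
λ₁ = 6, λ₂ = -8

The characteristic polynomial of A is det(A - λI) = (6 - λ)(-8 - λ) = 0.
The roots are λ = 6 and λ = -8, so the eigenvalues are the diagonal entries.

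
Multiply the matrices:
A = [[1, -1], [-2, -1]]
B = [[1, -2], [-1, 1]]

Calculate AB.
[[2, -3], [-1, 3]]

Each entry (i,j) of AB = sum over k of A[i][k]*B[k][j].
(AB)[0][0] = (1)*(1) + (-1)*(-1) = 2
(AB)[0][1] = (1)*(-2) + (-1)*(1) = -3
(AB)[1][0] = (-2)*(1) + (-1)*(-1) = -1
(AB)[1][1] = (-2)*(-2) + (-1)*(1) = 3
AB = [[2, -3], [-1, 3]]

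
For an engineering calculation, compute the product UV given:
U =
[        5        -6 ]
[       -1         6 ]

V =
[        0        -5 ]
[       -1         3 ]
UV =
[        6       -43 ]
[       -6        23 ]

Matrix multiplication: (UV)[i][j] = sum over k of U[i][k] * V[k][j].
  (UV)[0][0] = (5)*(0) + (-6)*(-1) = 6
  (UV)[0][1] = (5)*(-5) + (-6)*(3) = -43
  (UV)[1][0] = (-1)*(0) + (6)*(-1) = -6
  (UV)[1][1] = (-1)*(-5) + (6)*(3) = 23
UV =
[        6       -43 ]
[       -6        23 ]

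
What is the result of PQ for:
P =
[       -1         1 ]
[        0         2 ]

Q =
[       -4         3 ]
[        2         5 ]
PQ =
[        6         2 ]
[        4        10 ]

Matrix multiplication: (PQ)[i][j] = sum over k of P[i][k] * Q[k][j].
  (PQ)[0][0] = (-1)*(-4) + (1)*(2) = 6
  (PQ)[0][1] = (-1)*(3) + (1)*(5) = 2
  (PQ)[1][0] = (0)*(-4) + (2)*(2) = 4
  (PQ)[1][1] = (0)*(3) + (2)*(5) = 10
PQ =
[        6         2 ]
[        4        10 ]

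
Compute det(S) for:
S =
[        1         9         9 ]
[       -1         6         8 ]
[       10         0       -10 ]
det(S) = 30

Expand along row 0 (cofactor expansion): det(S) = a*(e*i - f*h) - b*(d*i - f*g) + c*(d*h - e*g), where the 3×3 is [[a, b, c], [d, e, f], [g, h, i]].
Minor M_00 = (6)*(-10) - (8)*(0) = -60 - 0 = -60.
Minor M_01 = (-1)*(-10) - (8)*(10) = 10 - 80 = -70.
Minor M_02 = (-1)*(0) - (6)*(10) = 0 - 60 = -60.
det(S) = (1)*(-60) - (9)*(-70) + (9)*(-60) = -60 + 630 - 540 = 30.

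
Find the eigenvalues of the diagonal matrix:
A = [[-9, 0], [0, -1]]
λ₁ = -9, λ₂ = -1

The characteristic polynomial of A is det(A - λI) = (-9 - λ)(-1 - λ) = 0.
The roots are λ = -9 and λ = -1, so the eigenvalues are the diagonal entries.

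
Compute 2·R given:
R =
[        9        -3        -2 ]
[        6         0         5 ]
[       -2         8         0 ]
2R =
[       18        -6        -4 ]
[       12         0        10 ]
[       -4        16         0 ]

Scalar multiplication is elementwise: (2R)[i][j] = 2 * R[i][j].
  (2R)[0][0] = 2 * (9) = 18
  (2R)[0][1] = 2 * (-3) = -6
  (2R)[0][2] = 2 * (-2) = -4
  (2R)[1][0] = 2 * (6) = 12
  (2R)[1][1] = 2 * (0) = 0
  (2R)[1][2] = 2 * (5) = 10
  (2R)[2][0] = 2 * (-2) = -4
  (2R)[2][1] = 2 * (8) = 16
  (2R)[2][2] = 2 * (0) = 0
2R =
[       18        -6        -4 ]
[       12         0        10 ]
[       -4        16         0 ]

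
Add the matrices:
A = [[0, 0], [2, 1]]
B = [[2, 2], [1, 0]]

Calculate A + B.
[[2, 2], [3, 1]]

Add corresponding elements:
(0)+(2)=2
(0)+(2)=2
(2)+(1)=3
(1)+(0)=1
A + B = [[2, 2], [3, 1]]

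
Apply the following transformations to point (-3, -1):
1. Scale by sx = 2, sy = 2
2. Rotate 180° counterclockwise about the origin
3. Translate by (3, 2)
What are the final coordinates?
(9, 4)

Step 1: Scale → (-6, -2)
Step 2: Rotate 180° → (6, 2)
Step 3: Translate → (9, 4)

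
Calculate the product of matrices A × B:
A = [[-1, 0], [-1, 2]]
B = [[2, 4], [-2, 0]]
[[-2, -4], [-6, -4]]

Matrix multiplication:
C[0][0] = -1×2 + 0×-2 = -2
C[0][1] = -1×4 + 0×0 = -4
C[1][0] = -1×2 + 2×-2 = -6
C[1][1] = -1×4 + 2×0 = -4
Result: [[-2, -4], [-6, -4]]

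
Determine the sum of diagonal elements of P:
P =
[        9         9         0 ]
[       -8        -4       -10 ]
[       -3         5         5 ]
tr(P) = 9 - 4 + 5 = 10

The trace of a square matrix is the sum of its diagonal entries.
Diagonal entries of P: P[0][0] = 9, P[1][1] = -4, P[2][2] = 5.
tr(P) = 9 - 4 + 5 = 10.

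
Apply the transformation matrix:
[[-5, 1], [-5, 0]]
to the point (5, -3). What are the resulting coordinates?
(-28, -25)

Matrix multiplication:
[[-5, 1], [-5, 0]] × [5, -3]ᵀ
= [-5×5 + 1×-3, -5×5 + 0×-3]ᵀ
= [-28.0000, -25.0000]ᵀ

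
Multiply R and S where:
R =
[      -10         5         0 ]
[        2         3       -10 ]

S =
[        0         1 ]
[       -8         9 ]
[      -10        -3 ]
RS =
[      -40        35 ]
[       76        59 ]

Matrix multiplication: (RS)[i][j] = sum over k of R[i][k] * S[k][j].
  (RS)[0][0] = (-10)*(0) + (5)*(-8) + (0)*(-10) = -40
  (RS)[0][1] = (-10)*(1) + (5)*(9) + (0)*(-3) = 35
  (RS)[1][0] = (2)*(0) + (3)*(-8) + (-10)*(-10) = 76
  (RS)[1][1] = (2)*(1) + (3)*(9) + (-10)*(-3) = 59
RS =
[      -40        35 ]
[       76        59 ]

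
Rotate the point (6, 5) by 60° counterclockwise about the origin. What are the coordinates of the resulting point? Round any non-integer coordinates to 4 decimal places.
(-1.3301, 7.6962)

Rotation matrix R(θ) = [[cos θ, -sin θ], [sin θ, cos θ]]; for θ = 60°:
R = [[1/2, -√3/2], [√3/2, 1/2]]
Result: R × [6, 5]ᵀ = [1/2·6 + (-√3/2)·5, √3/2·6 + (1/2)·5]ᵀ = (-1.3301, 7.6962)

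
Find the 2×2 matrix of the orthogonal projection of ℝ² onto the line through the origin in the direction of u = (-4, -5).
[[16/41, 20/41], [20/41, 25/41]]

The orthogonal projection onto the line spanned by a nonzero vector u = (a, b) has matrix P = (u uᵀ) / (uᵀ u) = (1/(a² + b²)) · [[a², ab], [ab, b²]].
Here u = (-4, -5), so a² + b² = 16 + 25 = 41.
P = (1/41) · [[16, 20], [20, 25]] = [[16/41, 20/41], [20/41, 25/41]].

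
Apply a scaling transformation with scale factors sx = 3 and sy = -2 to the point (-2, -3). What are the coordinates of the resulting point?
(-6, 6)

Scaling matrix:
[[3, 0], [0, -2]]
Result: (-2 × 3, -3 × -2) = (-6, 6)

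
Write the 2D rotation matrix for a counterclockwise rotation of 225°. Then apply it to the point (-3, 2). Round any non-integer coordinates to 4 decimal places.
R = [[-√2/2, √2/2], [-√2/2, -√2/2]]; R·(-3, 2) = (3.5355, 0.7071)

Rotation matrix formula: R(θ) = [[cos θ, -sin θ], [sin θ, cos θ]]
For θ = 225°:
cos(225°) = -√2/2
sin(225°) = -√2/2
R = [[-√2/2, √2/2], [-√2/2, -√2/2]]
Apply to (-3, 2): [-√2/2·-3 + (√2/2)·2, -√2/2·-3 + -√2/2·2] = (3.5355, 0.7071)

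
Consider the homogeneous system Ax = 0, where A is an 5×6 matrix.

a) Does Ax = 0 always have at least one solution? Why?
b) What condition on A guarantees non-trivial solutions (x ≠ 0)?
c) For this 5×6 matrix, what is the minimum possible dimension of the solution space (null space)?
a) Yes, x = 0 is always a solution. b) When A has linearly dependent columns (rank < n). c) Minimum nullity = 1.

a) x = 0 satisfies A·0 = 0, so the zero vector is always a solution.
b) Non-trivial solutions exist iff the columns of A are linearly dependent, equivalently rank(A) < n (the number of columns).
c) By rank-nullity, rank(A) + nullity(A) = n = 6. Since A has only 5 rows, rank(A) ≤ 5, so nullity(A) ≥ 6 - 5 = 1.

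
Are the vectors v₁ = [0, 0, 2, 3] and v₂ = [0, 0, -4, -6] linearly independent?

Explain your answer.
No, linearly dependent (v₂ = -2·v₁)

Check whether there is a scalar k with v₂ = k·v₁.
Comparing components, k = -2 satisfies -2·[0, 0, 2, 3] = [0, 0, -4, -6].
Since v₂ is a scalar multiple of v₁, the two vectors are linearly dependent.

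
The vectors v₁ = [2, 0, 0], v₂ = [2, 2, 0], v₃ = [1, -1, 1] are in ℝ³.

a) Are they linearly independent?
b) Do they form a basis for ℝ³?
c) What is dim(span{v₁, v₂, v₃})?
Yes independent, yes basis, dim = 3

Stack v₁, v₂, v₃ as rows of a 3×3 matrix.
[[2, 0, 0]; [2, 2, 0]; [1, -1, 1]] is already lower triangular with nonzero diagonal entries (2, 2, 1), so its determinant is the product of the diagonal entries, det = (2)·(2)·(1) = 4 ≠ 0, and the rows are linearly independent.
Three linearly independent vectors in ℝ³ form a basis for ℝ³, so dim(span{v₁,v₂,v₃}) = 3.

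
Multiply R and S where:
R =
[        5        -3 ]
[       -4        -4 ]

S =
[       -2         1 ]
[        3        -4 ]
RS =
[      -19        17 ]
[       -4        12 ]

Matrix multiplication: (RS)[i][j] = sum over k of R[i][k] * S[k][j].
  (RS)[0][0] = (5)*(-2) + (-3)*(3) = -19
  (RS)[0][1] = (5)*(1) + (-3)*(-4) = 17
  (RS)[1][0] = (-4)*(-2) + (-4)*(3) = -4
  (RS)[1][1] = (-4)*(1) + (-4)*(-4) = 12
RS =
[      -19        17 ]
[       -4        12 ]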